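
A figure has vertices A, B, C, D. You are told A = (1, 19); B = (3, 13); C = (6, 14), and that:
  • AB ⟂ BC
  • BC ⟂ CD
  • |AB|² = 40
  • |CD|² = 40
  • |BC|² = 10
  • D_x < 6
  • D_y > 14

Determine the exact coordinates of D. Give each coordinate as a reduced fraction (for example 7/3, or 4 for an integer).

D = (4, 20)

1. D_x = 4  [[BC ⟂ CD ⇒ 3x+1y-32=0] ∩ [|D−(6, 14)|²=40]]
2. D_y = 20  [[BC ⟂ CD ⇒ 3x+1y-32=0] ∩ [|D−(6, 14)|²=40]]
   so D = (4, 20)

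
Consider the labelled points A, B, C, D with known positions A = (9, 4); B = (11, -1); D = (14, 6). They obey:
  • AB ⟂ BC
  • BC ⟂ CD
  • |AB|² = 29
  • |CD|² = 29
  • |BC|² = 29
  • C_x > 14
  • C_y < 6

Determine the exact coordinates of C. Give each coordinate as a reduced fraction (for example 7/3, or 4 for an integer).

1. C_x = 16  [[AB ⟂ BC ⇒ 2x-5y-27=0] ∩ [|C−(14, 6)|²=29]]
2. C_y = 1  [[AB ⟂ BC ⇒ 2x-5y-27=0] ∩ [|C−(14, 6)|²=29]]
   so C = (16, 1)

C = (16, 1)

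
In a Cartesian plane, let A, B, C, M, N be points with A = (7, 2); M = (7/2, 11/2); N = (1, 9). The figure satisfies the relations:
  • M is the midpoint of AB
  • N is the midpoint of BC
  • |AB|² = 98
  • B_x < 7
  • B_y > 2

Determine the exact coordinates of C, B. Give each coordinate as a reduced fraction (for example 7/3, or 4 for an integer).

C = (2, 9)
B = (0, 9)

1. B_x = 0  [B = 2·M−A = 2·(7/2, 11/2)−(7, 2)]
2. B_y = 9  [B = 2·M−A = 2·(7/2, 11/2)−(7, 2)]
   so B = (0, 9)
3. C_x = 2  [C = 2·N−B = 2·(1, 9)−(0, 9)]
4. C_y = 9  [C = 2·N−B = 2·(1, 9)−(0, 9)]
   so C = (2, 9)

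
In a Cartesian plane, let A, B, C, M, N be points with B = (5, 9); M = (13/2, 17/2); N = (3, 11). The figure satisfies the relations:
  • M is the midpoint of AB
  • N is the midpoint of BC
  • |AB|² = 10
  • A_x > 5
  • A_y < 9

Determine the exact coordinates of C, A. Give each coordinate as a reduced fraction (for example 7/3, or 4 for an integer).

1. A_x = 8  [A = 2·M−B = 2·(13/2, 17/2)−(5, 9)]
2. A_y = 8  [A = 2·M−B = 2·(13/2, 17/2)−(5, 9)]
   so A = (8, 8)
3. C_x = 1  [C = 2·N−B = 2·(3, 11)−(5, 9)]
4. C_y = 13  [C = 2·N−B = 2·(3, 11)−(5, 9)]
   so C = (1, 13)

C = (1, 13)
A = (8, 8)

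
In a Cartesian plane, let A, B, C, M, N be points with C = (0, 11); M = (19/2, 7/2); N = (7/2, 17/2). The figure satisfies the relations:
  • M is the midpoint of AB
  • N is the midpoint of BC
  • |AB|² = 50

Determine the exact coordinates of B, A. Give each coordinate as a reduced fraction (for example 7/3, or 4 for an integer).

B = (7, 6)
A = (12, 1)

1. B_x = 7  [B = 2·N−C = 2·(7/2, 17/2)−(0, 11)]
2. B_y = 6  [B = 2·N−C = 2·(7/2, 17/2)−(0, 11)]
   so B = (7, 6)
3. A_x = 12  [A = 2·M−B = 2·(19/2, 7/2)−(7, 6)]
4. A_y = 1  [A = 2·M−B = 2·(19/2, 7/2)−(7, 6)]
   so A = (12, 1)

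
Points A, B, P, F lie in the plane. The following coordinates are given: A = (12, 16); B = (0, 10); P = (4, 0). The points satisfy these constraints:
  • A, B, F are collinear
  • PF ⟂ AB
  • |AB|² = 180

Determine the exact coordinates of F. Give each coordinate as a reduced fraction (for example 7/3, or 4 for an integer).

F = (-4/5, 48/5)

1. F_x = -4/5  [[A, B, F are collinear ⇒ 6x-12y+120=0] ∩ [PF ⟂ AB ⇒ -12x-6y+48=0]]
2. F_y = 48/5  [[A, B, F are collinear ⇒ 6x-12y+120=0] ∩ [PF ⟂ AB ⇒ -12x-6y+48=0]]
   so F = (-4/5, 48/5)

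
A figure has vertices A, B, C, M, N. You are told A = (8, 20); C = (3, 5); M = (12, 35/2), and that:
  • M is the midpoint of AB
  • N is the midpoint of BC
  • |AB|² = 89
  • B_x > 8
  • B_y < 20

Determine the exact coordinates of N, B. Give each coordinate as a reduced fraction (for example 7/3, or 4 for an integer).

1. B_x = 16  [B = 2·M−A = 2·(12, 35/2)−(8, 20)]
2. B_y = 15  [B = 2·M−A = 2·(12, 35/2)−(8, 20)]
   so B = (16, 15)
3. N_x = 19/2  [2·N = B+C = (16, 15)+(3, 5)]
4. N_y = 10  [2·N = B+C = (16, 15)+(3, 5)]
   so N = (19/2, 10)

N = (19/2, 10)
B = (16, 15)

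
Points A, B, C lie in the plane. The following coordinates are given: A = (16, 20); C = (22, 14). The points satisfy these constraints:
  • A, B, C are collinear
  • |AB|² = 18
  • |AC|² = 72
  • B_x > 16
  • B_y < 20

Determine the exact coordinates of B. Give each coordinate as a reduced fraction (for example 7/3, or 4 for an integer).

B = (19, 17)

1. B_x = 19  [[A, B, C are collinear ⇒ -6x-6y+216=0] ∩ [|B−(16, 20)|²=18]]
2. B_y = 17  [[A, B, C are collinear ⇒ -6x-6y+216=0] ∩ [|B−(16, 20)|²=18]]
   so B = (19, 17)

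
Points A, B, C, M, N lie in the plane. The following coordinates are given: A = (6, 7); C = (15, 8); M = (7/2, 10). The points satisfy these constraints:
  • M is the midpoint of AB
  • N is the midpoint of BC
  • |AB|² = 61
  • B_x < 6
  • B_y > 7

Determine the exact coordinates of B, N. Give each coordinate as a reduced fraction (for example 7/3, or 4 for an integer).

1. B_x = 1  [B = 2·M−A = 2·(7/2, 10)−(6, 7)]
2. B_y = 13  [B = 2·M−A = 2·(7/2, 10)−(6, 7)]
   so B = (1, 13)
3. N_x = 8  [2·N = B+C = (1, 13)+(15, 8)]
4. N_y = 21/2  [2·N = B+C = (1, 13)+(15, 8)]
   so N = (8, 21/2)

B = (1, 13)
N = (8, 21/2)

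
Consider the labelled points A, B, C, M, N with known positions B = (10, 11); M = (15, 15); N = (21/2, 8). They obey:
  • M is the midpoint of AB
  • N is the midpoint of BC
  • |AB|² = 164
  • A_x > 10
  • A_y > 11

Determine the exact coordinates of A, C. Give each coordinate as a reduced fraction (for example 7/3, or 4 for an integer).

A = (20, 19)
C = (11, 5)

1. A_x = 20  [A = 2·M−B = 2·(15, 15)−(10, 11)]
2. A_y = 19  [A = 2·M−B = 2·(15, 15)−(10, 11)]
   so A = (20, 19)
3. C_x = 11  [C = 2·N−B = 2·(21/2, 8)−(10, 11)]
4. C_y = 5  [C = 2·N−B = 2·(21/2, 8)−(10, 11)]
   so C = (11, 5)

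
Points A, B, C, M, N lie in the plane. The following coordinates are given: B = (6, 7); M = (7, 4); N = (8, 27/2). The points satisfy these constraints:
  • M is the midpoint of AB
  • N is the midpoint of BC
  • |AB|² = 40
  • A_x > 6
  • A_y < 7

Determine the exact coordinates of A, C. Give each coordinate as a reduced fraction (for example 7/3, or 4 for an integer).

1. A_x = 8  [A = 2·M−B = 2·(7, 4)−(6, 7)]
2. A_y = 1  [A = 2·M−B = 2·(7, 4)−(6, 7)]
   so A = (8, 1)
3. C_x = 10  [C = 2·N−B = 2·(8, 27/2)−(6, 7)]
4. C_y = 20  [C = 2·N−B = 2·(8, 27/2)−(6, 7)]
   so C = (10, 20)

A = (8, 1)
C = (10, 20)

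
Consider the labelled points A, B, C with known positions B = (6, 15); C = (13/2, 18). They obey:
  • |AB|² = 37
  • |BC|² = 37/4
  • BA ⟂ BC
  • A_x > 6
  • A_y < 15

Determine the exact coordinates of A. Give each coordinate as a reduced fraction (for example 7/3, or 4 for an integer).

1. A_x = 12  [[BA ⟂ BC ⇒ 1/2x+3y-48=0] ∩ [|A−(6, 15)|²=37]]
2. A_y = 14  [[BA ⟂ BC ⇒ 1/2x+3y-48=0] ∩ [|A−(6, 15)|²=37]]
   so A = (12, 14)

A = (12, 14)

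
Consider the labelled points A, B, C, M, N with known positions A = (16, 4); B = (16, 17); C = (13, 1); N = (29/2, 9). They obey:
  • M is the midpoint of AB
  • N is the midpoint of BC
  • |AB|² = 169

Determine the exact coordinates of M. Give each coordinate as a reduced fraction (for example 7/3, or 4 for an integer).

1. M_x = 16  [2·M = A+B = (16, 4)+(16, 17)]
2. M_y = 21/2  [2·M = A+B = (16, 4)+(16, 17)]
   so M = (16, 21/2)

M = (16, 21/2)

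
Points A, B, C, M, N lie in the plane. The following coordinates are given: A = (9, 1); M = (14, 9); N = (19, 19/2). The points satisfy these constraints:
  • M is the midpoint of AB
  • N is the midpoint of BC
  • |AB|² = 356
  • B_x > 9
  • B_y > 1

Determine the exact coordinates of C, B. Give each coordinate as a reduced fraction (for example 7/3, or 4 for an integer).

C = (19, 2)
B = (19, 17)

1. B_x = 19  [B = 2·M−A = 2·(14, 9)−(9, 1)]
2. B_y = 17  [B = 2·M−A = 2·(14, 9)−(9, 1)]
   so B = (19, 17)
3. C_x = 19  [C = 2·N−B = 2·(19, 19/2)−(19, 17)]
4. C_y = 2  [C = 2·N−B = 2·(19, 19/2)−(19, 17)]
   so C = (19, 2)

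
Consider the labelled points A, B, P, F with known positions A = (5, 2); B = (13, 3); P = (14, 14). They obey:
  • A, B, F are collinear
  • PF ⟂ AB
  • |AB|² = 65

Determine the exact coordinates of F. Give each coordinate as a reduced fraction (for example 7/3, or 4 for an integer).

F = (997/65, 214/65)

1. F_x = 997/65  [[A, B, F are collinear ⇒ -1x+8y-11=0] ∩ [PF ⟂ AB ⇒ 8x+1y-126=0]]
2. F_y = 214/65  [[A, B, F are collinear ⇒ -1x+8y-11=0] ∩ [PF ⟂ AB ⇒ 8x+1y-126=0]]
   so F = (997/65, 214/65)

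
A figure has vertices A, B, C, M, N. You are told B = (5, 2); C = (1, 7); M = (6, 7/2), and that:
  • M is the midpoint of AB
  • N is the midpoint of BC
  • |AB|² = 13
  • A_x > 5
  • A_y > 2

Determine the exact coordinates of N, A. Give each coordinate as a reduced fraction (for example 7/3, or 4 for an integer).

1. A_x = 7  [A = 2·M−B = 2·(6, 7/2)−(5, 2)]
2. A_y = 5  [A = 2·M−B = 2·(6, 7/2)−(5, 2)]
   so A = (7, 5)
3. N_x = 3  [2·N = B+C = (5, 2)+(1, 7)]
4. N_y = 9/2  [2·N = B+C = (5, 2)+(1, 7)]
   so N = (3, 9/2)

N = (3, 9/2)
A = (7, 5)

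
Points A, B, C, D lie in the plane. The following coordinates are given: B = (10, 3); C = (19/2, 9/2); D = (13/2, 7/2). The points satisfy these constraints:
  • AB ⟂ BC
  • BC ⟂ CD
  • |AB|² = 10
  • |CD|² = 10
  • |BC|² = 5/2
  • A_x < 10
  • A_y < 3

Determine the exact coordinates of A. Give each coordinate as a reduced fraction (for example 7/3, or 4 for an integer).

1. A_x = 7  [[AB ⟂ BC ⇒ 1/2x-3/2y-1/2=0] ∩ [|A−(10, 3)|²=10]]
2. A_y = 2  [[AB ⟂ BC ⇒ 1/2x-3/2y-1/2=0] ∩ [|A−(10, 3)|²=10]]
   so A = (7, 2)

A = (7, 2)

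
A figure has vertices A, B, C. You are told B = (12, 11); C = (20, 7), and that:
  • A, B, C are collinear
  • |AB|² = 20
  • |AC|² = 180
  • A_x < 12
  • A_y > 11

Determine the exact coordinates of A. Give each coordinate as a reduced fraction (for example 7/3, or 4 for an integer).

A = (8, 13)

1. A_x = 8  [[A, B, C are collinear ⇒ 4x+8y-136=0] ∩ [|A−(12, 11)|²=20]]
2. A_y = 13  [[A, B, C are collinear ⇒ 4x+8y-136=0] ∩ [|A−(12, 11)|²=20]]
   so A = (8, 13)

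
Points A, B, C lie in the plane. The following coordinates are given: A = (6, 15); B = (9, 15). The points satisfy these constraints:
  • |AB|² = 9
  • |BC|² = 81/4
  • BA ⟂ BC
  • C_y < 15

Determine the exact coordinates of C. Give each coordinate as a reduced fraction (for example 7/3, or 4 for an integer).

1. C_x = 9  [[BA ⟂ BC ⇒ -3x+27=0] ∩ [|C−(9, 15)|²=81/4]]
2. C_y = 21/2  [[BA ⟂ BC ⇒ -3x+27=0] ∩ [|C−(9, 15)|²=81/4]]
   so C = (9, 21/2)

C = (9, 21/2)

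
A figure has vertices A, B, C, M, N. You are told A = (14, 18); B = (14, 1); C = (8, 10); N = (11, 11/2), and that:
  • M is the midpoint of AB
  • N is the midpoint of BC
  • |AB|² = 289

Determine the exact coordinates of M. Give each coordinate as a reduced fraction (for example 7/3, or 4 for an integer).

M = (14, 19/2)

1. M_x = 14  [2·M = A+B = (14, 18)+(14, 1)]
2. M_y = 19/2  [2·M = A+B = (14, 18)+(14, 1)]
   so M = (14, 19/2)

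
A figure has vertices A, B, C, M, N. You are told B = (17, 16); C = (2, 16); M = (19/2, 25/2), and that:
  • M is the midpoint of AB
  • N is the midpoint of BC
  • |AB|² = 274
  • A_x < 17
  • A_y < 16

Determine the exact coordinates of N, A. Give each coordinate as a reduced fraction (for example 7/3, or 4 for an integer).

1. A_x = 2  [A = 2·M−B = 2·(19/2, 25/2)−(17, 16)]
2. A_y = 9  [A = 2·M−B = 2·(19/2, 25/2)−(17, 16)]
   so A = (2, 9)
3. N_x = 19/2  [2·N = B+C = (17, 16)+(2, 16)]
4. N_y = 16  [2·N = B+C = (17, 16)+(2, 16)]
   so N = (19/2, 16)

N = (19/2, 16)
A = (2, 9)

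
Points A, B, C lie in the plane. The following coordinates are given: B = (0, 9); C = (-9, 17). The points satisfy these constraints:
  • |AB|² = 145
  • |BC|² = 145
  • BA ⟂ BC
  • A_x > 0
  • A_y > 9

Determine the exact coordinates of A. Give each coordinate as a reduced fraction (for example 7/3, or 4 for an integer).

A = (8, 18)

1. A_x = 8  [[BA ⟂ BC ⇒ -9x+8y-72=0] ∩ [|A−(0, 9)|²=145]]
2. A_y = 18  [[BA ⟂ BC ⇒ -9x+8y-72=0] ∩ [|A−(0, 9)|²=145]]
   so A = (8, 18)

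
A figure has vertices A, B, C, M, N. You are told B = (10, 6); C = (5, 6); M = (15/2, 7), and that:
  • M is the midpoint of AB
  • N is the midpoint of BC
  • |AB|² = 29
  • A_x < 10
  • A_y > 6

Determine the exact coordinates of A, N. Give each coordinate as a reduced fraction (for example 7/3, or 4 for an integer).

A = (5, 8)
N = (15/2, 6)

1. A_x = 5  [A = 2·M−B = 2·(15/2, 7)−(10, 6)]
2. A_y = 8  [A = 2·M−B = 2·(15/2, 7)−(10, 6)]
   so A = (5, 8)
3. N_x = 15/2  [2·N = B+C = (10, 6)+(5, 6)]
4. N_y = 6  [2·N = B+C = (10, 6)+(5, 6)]
   so N = (15/2, 6)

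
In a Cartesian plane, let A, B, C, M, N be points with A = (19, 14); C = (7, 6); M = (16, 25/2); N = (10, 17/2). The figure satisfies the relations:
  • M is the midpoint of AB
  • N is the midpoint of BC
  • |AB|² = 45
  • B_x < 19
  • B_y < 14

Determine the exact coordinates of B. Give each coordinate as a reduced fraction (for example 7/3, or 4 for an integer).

1. B_x = 13  [B = 2·M−A = 2·(16, 25/2)−(19, 14)]
2. B_y = 11  [B = 2·M−A = 2·(16, 25/2)−(19, 14)]
   so B = (13, 11)

B = (13, 11)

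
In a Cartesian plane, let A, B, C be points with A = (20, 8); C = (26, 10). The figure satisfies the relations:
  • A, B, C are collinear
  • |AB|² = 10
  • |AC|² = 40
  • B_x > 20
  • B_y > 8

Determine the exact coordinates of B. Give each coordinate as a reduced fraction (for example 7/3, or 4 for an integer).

1. B_x = 23  [[A, B, C are collinear ⇒ 2x-6y+8=0] ∩ [|B−(20, 8)|²=10]]
2. B_y = 9  [[A, B, C are collinear ⇒ 2x-6y+8=0] ∩ [|B−(20, 8)|²=10]]
   so B = (23, 9)

B = (23, 9)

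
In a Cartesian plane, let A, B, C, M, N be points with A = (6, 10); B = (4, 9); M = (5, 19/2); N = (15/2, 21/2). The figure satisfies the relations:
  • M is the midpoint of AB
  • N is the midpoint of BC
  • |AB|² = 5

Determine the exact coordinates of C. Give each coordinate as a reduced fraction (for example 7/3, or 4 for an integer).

C = (11, 12)

1. C_x = 11  [C = 2·N−B = 2·(15/2, 21/2)−(4, 9)]
2. C_y = 12  [C = 2·N−B = 2·(15/2, 21/2)−(4, 9)]
   so C = (11, 12)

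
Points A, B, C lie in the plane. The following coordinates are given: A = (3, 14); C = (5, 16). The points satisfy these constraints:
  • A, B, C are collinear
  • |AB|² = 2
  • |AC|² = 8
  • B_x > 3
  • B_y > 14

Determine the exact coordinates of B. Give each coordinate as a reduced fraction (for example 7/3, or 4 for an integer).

B = (4, 15)

1. B_x = 4  [[A, B, C are collinear ⇒ 2x-2y+22=0] ∩ [|B−(3, 14)|²=2]]
2. B_y = 15  [[A, B, C are collinear ⇒ 2x-2y+22=0] ∩ [|B−(3, 14)|²=2]]
   so B = (4, 15)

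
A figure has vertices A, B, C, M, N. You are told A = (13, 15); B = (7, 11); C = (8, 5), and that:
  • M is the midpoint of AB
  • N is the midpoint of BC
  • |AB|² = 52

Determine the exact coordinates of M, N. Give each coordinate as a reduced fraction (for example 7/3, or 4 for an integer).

1. M_x = 10  [2·M = A+B = (13, 15)+(7, 11)]
2. M_y = 13  [2·M = A+B = (13, 15)+(7, 11)]
   so M = (10, 13)
3. N_x = 15/2  [2·N = B+C = (7, 11)+(8, 5)]
4. N_y = 8  [2·N = B+C = (7, 11)+(8, 5)]
   so N = (15/2, 8)

M = (10, 13)
N = (15/2, 8)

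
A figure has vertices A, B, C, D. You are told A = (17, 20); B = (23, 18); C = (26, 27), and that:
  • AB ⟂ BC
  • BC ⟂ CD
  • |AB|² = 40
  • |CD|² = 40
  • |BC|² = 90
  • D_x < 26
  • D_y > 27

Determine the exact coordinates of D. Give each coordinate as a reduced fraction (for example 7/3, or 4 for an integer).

1. D_x = 20  [[BC ⟂ CD ⇒ 3x+9y-321=0] ∩ [|D−(26, 27)|²=40]]
2. D_y = 29  [[BC ⟂ CD ⇒ 3x+9y-321=0] ∩ [|D−(26, 27)|²=40]]
   so D = (20, 29)

D = (20, 29)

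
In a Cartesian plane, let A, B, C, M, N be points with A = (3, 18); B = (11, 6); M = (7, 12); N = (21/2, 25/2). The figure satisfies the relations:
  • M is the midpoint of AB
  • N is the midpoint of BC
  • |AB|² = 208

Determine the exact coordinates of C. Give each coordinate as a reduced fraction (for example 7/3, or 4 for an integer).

C = (10, 19)

1. C_x = 10  [C = 2·N−B = 2·(21/2, 25/2)−(11, 6)]
2. C_y = 19  [C = 2·N−B = 2·(21/2, 25/2)−(11, 6)]
   so C = (10, 19)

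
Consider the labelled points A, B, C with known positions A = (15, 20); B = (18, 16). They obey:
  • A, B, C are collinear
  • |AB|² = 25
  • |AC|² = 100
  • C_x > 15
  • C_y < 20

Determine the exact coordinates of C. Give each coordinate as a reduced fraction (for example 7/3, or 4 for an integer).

C = (21, 12)

1. C_x = 21  [[A, B, C are collinear ⇒ 4x+3y-120=0] ∩ [|C−(15, 20)|²=100]]
2. C_y = 12  [[A, B, C are collinear ⇒ 4x+3y-120=0] ∩ [|C−(15, 20)|²=100]]
   so C = (21, 12)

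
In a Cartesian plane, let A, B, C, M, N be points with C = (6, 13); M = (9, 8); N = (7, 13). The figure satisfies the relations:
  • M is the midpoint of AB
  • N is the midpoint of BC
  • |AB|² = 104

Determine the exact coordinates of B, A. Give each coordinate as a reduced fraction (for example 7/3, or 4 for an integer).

1. B_x = 8  [B = 2·N−C = 2·(7, 13)−(6, 13)]
2. B_y = 13  [B = 2·N−C = 2·(7, 13)−(6, 13)]
   so B = (8, 13)
3. A_x = 10  [A = 2·M−B = 2·(9, 8)−(8, 13)]
4. A_y = 3  [A = 2·M−B = 2·(9, 8)−(8, 13)]
   so A = (10, 3)

B = (8, 13)
A = (10, 3)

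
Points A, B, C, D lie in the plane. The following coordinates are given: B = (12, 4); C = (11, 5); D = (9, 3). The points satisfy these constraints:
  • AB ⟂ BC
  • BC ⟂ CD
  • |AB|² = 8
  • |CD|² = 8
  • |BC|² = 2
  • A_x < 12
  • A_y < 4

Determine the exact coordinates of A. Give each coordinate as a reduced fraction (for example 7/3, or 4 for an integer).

1. A_x = 10  [[AB ⟂ BC ⇒ 1x-1y-8=0] ∩ [|A−(12, 4)|²=8]]
2. A_y = 2  [[AB ⟂ BC ⇒ 1x-1y-8=0] ∩ [|A−(12, 4)|²=8]]
   so A = (10, 2)

A = (10, 2)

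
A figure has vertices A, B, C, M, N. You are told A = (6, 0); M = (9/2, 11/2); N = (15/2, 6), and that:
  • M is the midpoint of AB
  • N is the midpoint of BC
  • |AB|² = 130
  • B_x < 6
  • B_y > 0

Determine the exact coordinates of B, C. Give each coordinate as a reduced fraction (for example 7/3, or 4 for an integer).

B = (3, 11)
C = (12, 1)

1. B_x = 3  [B = 2·M−A = 2·(9/2, 11/2)−(6, 0)]
2. B_y = 11  [B = 2·M−A = 2·(9/2, 11/2)−(6, 0)]
   so B = (3, 11)
3. C_x = 12  [C = 2·N−B = 2·(15/2, 6)−(3, 11)]
4. C_y = 1  [C = 2·N−B = 2·(15/2, 6)−(3, 11)]
   so C = (12, 1)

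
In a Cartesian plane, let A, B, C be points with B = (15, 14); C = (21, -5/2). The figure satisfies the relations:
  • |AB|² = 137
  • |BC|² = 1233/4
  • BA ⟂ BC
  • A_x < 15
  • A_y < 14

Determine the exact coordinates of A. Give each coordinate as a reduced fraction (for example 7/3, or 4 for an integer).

1. A_x = 4  [[BA ⟂ BC ⇒ 6x-33/2y+141=0] ∩ [|A−(15, 14)|²=137]]
2. A_y = 10  [[BA ⟂ BC ⇒ 6x-33/2y+141=0] ∩ [|A−(15, 14)|²=137]]
   so A = (4, 10)

A = (4, 10)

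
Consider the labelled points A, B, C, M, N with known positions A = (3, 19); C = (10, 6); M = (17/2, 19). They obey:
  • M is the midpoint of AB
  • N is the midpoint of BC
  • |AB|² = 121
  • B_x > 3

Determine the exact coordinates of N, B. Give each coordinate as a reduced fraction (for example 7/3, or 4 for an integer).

N = (12, 25/2)
B = (14, 19)

1. B_x = 14  [B = 2·M−A = 2·(17/2, 19)−(3, 19)]
2. B_y = 19  [B = 2·M−A = 2·(17/2, 19)−(3, 19)]
   so B = (14, 19)
3. N_x = 12  [2·N = B+C = (14, 19)+(10, 6)]
4. N_y = 25/2  [2·N = B+C = (14, 19)+(10, 6)]
   so N = (12, 25/2)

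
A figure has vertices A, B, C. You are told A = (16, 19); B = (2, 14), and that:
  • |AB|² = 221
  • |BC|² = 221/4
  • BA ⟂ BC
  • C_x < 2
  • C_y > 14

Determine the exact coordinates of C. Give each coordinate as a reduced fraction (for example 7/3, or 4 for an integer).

1. C_x = -1/2  [[BA ⟂ BC ⇒ 14x+5y-98=0] ∩ [|C−(2, 14)|²=221/4]]
2. C_y = 21  [[BA ⟂ BC ⇒ 14x+5y-98=0] ∩ [|C−(2, 14)|²=221/4]]
   so C = (-1/2, 21)

C = (-1/2, 21)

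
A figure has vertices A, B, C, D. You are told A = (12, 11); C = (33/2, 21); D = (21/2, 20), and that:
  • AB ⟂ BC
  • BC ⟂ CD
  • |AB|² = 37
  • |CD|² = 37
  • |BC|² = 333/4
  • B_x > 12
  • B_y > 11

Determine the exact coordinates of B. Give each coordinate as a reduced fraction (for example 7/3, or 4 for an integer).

1. B_x = 18  [[BC ⟂ CD ⇒ 6x+1y-120=0] ∩ [|B−(12, 11)|²=37]]
2. B_y = 12  [[BC ⟂ CD ⇒ 6x+1y-120=0] ∩ [|B−(12, 11)|²=37]]
   so B = (18, 12)

B = (18, 12)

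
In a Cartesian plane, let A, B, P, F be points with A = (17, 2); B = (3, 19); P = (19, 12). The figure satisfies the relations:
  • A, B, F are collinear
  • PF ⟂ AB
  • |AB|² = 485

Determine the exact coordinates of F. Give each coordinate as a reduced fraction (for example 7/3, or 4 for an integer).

1. F_x = 6257/485  [[A, B, F are collinear ⇒ -17x-14y+317=0] ∩ [PF ⟂ AB ⇒ -14x+17y+62=0]]
2. F_y = 3384/485  [[A, B, F are collinear ⇒ -17x-14y+317=0] ∩ [PF ⟂ AB ⇒ -14x+17y+62=0]]
   so F = (6257/485, 3384/485)

F = (6257/485, 3384/485)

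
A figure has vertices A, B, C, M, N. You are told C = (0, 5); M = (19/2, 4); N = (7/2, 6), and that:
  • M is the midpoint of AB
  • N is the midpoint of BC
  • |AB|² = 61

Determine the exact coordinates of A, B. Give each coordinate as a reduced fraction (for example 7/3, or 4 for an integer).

1. B_x = 7  [B = 2·N−C = 2·(7/2, 6)−(0, 5)]
2. B_y = 7  [B = 2·N−C = 2·(7/2, 6)−(0, 5)]
   so B = (7, 7)
3. A_x = 12  [A = 2·M−B = 2·(19/2, 4)−(7, 7)]
4. A_y = 1  [A = 2·M−B = 2·(19/2, 4)−(7, 7)]
   so A = (12, 1)

A = (12, 1)
B = (7, 7)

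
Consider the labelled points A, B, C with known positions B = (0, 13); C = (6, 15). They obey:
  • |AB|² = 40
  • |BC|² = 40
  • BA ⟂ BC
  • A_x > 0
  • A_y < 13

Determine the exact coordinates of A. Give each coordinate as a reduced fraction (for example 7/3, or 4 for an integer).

A = (2, 7)

1. A_x = 2  [[BA ⟂ BC ⇒ 6x+2y-26=0] ∩ [|A−(0, 13)|²=40]]
2. A_y = 7  [[BA ⟂ BC ⇒ 6x+2y-26=0] ∩ [|A−(0, 13)|²=40]]
   so A = (2, 7)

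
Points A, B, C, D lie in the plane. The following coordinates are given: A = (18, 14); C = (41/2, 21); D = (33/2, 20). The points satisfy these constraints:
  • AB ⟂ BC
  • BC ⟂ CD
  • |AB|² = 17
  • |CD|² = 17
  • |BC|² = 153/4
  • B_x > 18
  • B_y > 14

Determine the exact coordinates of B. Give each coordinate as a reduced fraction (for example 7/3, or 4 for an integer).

B = (22, 15)

1. B_x = 22  [[BC ⟂ CD ⇒ 4x+1y-103=0] ∩ [|B−(18, 14)|²=17]]
2. B_y = 15  [[BC ⟂ CD ⇒ 4x+1y-103=0] ∩ [|B−(18, 14)|²=17]]
   so B = (22, 15)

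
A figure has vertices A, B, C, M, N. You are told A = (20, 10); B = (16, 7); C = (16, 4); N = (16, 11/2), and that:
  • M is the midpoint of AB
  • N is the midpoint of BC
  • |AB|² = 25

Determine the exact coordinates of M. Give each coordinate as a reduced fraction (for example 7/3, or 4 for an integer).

1. M_x = 18  [2·M = A+B = (20, 10)+(16, 7)]
2. M_y = 17/2  [2·M = A+B = (20, 10)+(16, 7)]
   so M = (18, 17/2)

M = (18, 17/2)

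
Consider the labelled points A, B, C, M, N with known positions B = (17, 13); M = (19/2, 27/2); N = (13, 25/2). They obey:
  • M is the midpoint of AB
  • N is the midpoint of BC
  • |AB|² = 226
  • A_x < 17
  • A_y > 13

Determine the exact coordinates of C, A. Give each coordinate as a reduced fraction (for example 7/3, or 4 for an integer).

1. A_x = 2  [A = 2·M−B = 2·(19/2, 27/2)−(17, 13)]
2. A_y = 14  [A = 2·M−B = 2·(19/2, 27/2)−(17, 13)]
   so A = (2, 14)
3. C_x = 9  [C = 2·N−B = 2·(13, 25/2)−(17, 13)]
4. C_y = 12  [C = 2·N−B = 2·(13, 25/2)−(17, 13)]
   so C = (9, 12)

C = (9, 12)
A = (2, 14)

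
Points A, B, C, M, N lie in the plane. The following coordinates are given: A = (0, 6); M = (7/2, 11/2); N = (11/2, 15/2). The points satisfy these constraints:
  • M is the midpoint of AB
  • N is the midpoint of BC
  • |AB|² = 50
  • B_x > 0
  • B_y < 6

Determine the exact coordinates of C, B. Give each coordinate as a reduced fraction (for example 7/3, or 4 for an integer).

1. B_x = 7  [B = 2·M−A = 2·(7/2, 11/2)−(0, 6)]
2. B_y = 5  [B = 2·M−A = 2·(7/2, 11/2)−(0, 6)]
   so B = (7, 5)
3. C_x = 4  [C = 2·N−B = 2·(11/2, 15/2)−(7, 5)]
4. C_y = 10  [C = 2·N−B = 2·(11/2, 15/2)−(7, 5)]
   so C = (4, 10)

C = (4, 10)
B = (7, 5)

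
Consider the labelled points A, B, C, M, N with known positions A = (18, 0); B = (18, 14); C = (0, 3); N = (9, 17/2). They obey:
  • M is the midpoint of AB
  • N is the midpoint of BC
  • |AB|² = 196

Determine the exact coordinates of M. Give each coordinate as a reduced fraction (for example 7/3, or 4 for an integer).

M = (18, 7)

1. M_x = 18  [2·M = A+B = (18, 0)+(18, 14)]
2. M_y = 7  [2·M = A+B = (18, 0)+(18, 14)]
   so M = (18, 7)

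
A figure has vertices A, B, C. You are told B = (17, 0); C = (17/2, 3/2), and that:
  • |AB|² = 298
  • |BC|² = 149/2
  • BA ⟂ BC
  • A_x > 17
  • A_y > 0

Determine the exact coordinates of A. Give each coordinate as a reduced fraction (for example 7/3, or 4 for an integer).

1. A_x = 20  [[BA ⟂ BC ⇒ -17/2x+3/2y+289/2=0] ∩ [|A−(17, 0)|²=298]]
2. A_y = 17  [[BA ⟂ BC ⇒ -17/2x+3/2y+289/2=0] ∩ [|A−(17, 0)|²=298]]
   so A = (20, 17)

A = (20, 17)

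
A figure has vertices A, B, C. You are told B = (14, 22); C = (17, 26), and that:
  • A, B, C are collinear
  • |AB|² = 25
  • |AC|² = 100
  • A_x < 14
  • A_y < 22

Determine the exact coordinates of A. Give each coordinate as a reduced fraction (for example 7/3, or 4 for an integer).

A = (11, 18)

1. A_x = 11  [[A, B, C are collinear ⇒ -4x+3y-10=0] ∩ [|A−(14, 22)|²=25]]
2. A_y = 18  [[A, B, C are collinear ⇒ -4x+3y-10=0] ∩ [|A−(14, 22)|²=25]]
   so A = (11, 18)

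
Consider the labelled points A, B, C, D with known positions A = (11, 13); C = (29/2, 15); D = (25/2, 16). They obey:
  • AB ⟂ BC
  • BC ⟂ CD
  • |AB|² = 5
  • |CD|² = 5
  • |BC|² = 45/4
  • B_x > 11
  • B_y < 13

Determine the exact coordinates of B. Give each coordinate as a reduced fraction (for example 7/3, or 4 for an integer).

1. B_x = 13  [[BC ⟂ CD ⇒ 2x-1y-14=0] ∩ [|B−(11, 13)|²=5]]
2. B_y = 12  [[BC ⟂ CD ⇒ 2x-1y-14=0] ∩ [|B−(11, 13)|²=5]]
   so B = (13, 12)

B = (13, 12)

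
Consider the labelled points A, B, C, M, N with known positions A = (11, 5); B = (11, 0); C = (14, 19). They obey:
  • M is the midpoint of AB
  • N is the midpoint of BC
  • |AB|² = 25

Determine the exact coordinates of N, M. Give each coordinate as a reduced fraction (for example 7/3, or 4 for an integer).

1. M_x = 11  [2·M = A+B = (11, 5)+(11, 0)]
2. M_y = 5/2  [2·M = A+B = (11, 5)+(11, 0)]
   so M = (11, 5/2)
3. N_x = 25/2  [2·N = B+C = (11, 0)+(14, 19)]
4. N_y = 19/2  [2·N = B+C = (11, 0)+(14, 19)]
   so N = (25/2, 19/2)

N = (25/2, 19/2)
M = (11, 5/2)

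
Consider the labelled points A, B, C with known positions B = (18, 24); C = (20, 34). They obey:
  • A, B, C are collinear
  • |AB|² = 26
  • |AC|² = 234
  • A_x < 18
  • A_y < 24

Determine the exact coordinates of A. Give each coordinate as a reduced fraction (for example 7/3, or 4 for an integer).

A = (17, 19)

1. A_x = 17  [[A, B, C are collinear ⇒ -10x+2y+132=0] ∩ [|A−(18, 24)|²=26]]
2. A_y = 19  [[A, B, C are collinear ⇒ -10x+2y+132=0] ∩ [|A−(18, 24)|²=26]]
   so A = (17, 19)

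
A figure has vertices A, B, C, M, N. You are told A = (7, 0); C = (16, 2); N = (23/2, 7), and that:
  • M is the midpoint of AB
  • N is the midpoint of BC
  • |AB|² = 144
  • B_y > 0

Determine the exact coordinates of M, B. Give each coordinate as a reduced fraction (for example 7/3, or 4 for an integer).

1. B_x = 7  [B = 2·N−C = 2·(23/2, 7)−(16, 2)]
2. B_y = 12  [B = 2·N−C = 2·(23/2, 7)−(16, 2)]
   so B = (7, 12)
3. M_x = 7  [2·M = A+B = (7, 0)+(7, 12)]
4. M_y = 6  [2·M = A+B = (7, 0)+(7, 12)]
   so M = (7, 6)

M = (7, 6)
B = (7, 12)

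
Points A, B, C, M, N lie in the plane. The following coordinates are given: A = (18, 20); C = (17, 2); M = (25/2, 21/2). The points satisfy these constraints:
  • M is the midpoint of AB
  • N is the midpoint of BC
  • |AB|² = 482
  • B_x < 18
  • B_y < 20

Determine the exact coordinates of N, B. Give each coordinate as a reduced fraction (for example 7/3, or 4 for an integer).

1. B_x = 7  [B = 2·M−A = 2·(25/2, 21/2)−(18, 20)]
2. B_y = 1  [B = 2·M−A = 2·(25/2, 21/2)−(18, 20)]
   so B = (7, 1)
3. N_x = 12  [2·N = B+C = (7, 1)+(17, 2)]
4. N_y = 3/2  [2·N = B+C = (7, 1)+(17, 2)]
   so N = (12, 3/2)

N = (12, 3/2)
B = (7, 1)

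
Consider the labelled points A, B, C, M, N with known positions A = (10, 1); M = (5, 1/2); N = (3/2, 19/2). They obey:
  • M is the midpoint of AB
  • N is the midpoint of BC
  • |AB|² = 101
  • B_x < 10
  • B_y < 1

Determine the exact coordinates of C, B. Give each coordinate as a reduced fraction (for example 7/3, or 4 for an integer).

1. B_x = 0  [B = 2·M−A = 2·(5, 1/2)−(10, 1)]
2. B_y = 0  [B = 2·M−A = 2·(5, 1/2)−(10, 1)]
   so B = (0, 0)
3. C_x = 3  [C = 2·N−B = 2·(3/2, 19/2)−(0, 0)]
4. C_y = 19  [C = 2·N−B = 2·(3/2, 19/2)−(0, 0)]
   so C = (3, 19)

C = (3, 19)
B = (0, 0)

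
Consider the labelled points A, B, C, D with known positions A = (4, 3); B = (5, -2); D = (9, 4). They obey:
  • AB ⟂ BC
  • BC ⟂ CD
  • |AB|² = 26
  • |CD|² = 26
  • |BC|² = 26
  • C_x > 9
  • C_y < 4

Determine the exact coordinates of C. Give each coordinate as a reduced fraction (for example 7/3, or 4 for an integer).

1. C_x = 10  [[AB ⟂ BC ⇒ 1x-5y-15=0] ∩ [|C−(9, 4)|²=26]]
2. C_y = -1  [[AB ⟂ BC ⇒ 1x-5y-15=0] ∩ [|C−(9, 4)|²=26]]
   so C = (10, -1)

C = (10, -1)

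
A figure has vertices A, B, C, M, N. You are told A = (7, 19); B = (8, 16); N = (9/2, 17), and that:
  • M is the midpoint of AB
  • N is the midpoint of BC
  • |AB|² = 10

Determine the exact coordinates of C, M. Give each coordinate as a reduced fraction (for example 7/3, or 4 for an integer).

1. M_x = 15/2  [2·M = A+B = (7, 19)+(8, 16)]
2. M_y = 35/2  [2·M = A+B = (7, 19)+(8, 16)]
   so M = (15/2, 35/2)
3. C_x = 1  [C = 2·N−B = 2·(9/2, 17)−(8, 16)]
4. C_y = 18  [C = 2·N−B = 2·(9/2, 17)−(8, 16)]
   so C = (1, 18)

C = (1, 18)
M = (15/2, 35/2)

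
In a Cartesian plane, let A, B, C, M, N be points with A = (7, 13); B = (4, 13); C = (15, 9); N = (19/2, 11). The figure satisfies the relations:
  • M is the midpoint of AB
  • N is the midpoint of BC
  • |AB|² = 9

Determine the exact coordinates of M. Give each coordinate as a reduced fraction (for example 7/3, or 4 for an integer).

M = (11/2, 13)

1. M_x = 11/2  [2·M = A+B = (7, 13)+(4, 13)]
2. M_y = 13  [2·M = A+B = (7, 13)+(4, 13)]
   so M = (11/2, 13)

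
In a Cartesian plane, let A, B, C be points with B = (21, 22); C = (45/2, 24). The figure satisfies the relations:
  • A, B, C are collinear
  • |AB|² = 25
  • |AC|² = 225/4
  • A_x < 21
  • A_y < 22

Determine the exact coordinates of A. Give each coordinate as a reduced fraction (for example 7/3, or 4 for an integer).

1. A_x = 18  [[A, B, C are collinear ⇒ -2x+3/2y+9=0] ∩ [|A−(21, 22)|²=25]]
2. A_y = 18  [[A, B, C are collinear ⇒ -2x+3/2y+9=0] ∩ [|A−(21, 22)|²=25]]
   so A = (18, 18)

A = (18, 18)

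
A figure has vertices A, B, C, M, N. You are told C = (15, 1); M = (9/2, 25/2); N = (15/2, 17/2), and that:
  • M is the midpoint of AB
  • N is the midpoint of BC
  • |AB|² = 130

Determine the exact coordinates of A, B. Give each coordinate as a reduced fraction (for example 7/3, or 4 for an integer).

1. B_x = 0  [B = 2·N−C = 2·(15/2, 17/2)−(15, 1)]
2. B_y = 16  [B = 2·N−C = 2·(15/2, 17/2)−(15, 1)]
   so B = (0, 16)
3. A_x = 9  [A = 2·M−B = 2·(9/2, 25/2)−(0, 16)]
4. A_y = 9  [A = 2·M−B = 2·(9/2, 25/2)−(0, 16)]
   so A = (9, 9)

A = (9, 9)
B = (0, 16)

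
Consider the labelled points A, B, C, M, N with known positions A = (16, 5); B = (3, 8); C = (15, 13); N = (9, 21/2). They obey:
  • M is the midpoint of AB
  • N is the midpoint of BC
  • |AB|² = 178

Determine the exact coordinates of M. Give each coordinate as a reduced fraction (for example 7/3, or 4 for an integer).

M = (19/2, 13/2)

1. M_x = 19/2  [2·M = A+B = (16, 5)+(3, 8)]
2. M_y = 13/2  [2·M = A+B = (16, 5)+(3, 8)]
   so M = (19/2, 13/2)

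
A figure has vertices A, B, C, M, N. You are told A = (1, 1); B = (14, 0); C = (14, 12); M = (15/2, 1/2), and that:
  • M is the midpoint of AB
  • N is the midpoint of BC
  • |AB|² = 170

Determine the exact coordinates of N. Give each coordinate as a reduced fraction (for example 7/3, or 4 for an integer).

N = (14, 6)

1. N_x = 14  [2·N = B+C = (14, 0)+(14, 12)]
2. N_y = 6  [2·N = B+C = (14, 0)+(14, 12)]
   so N = (14, 6)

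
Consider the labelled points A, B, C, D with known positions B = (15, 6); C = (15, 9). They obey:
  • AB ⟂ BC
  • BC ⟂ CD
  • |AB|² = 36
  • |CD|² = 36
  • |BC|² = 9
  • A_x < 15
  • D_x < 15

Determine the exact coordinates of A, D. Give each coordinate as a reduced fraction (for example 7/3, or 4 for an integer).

A = (9, 6)
D = (9, 9)

1. A_x = 9  [[AB ⟂ BC ⇒ -3y+18=0] ∩ [|A−(15, 6)|²=36]]
2. A_y = 6  [[AB ⟂ BC ⇒ -3y+18=0] ∩ [|A−(15, 6)|²=36]]
   so A = (9, 6)
3. D_x = 9  [[BC ⟂ CD ⇒ 3y-27=0] ∩ [|D−(15, 9)|²=36]]
4. D_y = 9  [[BC ⟂ CD ⇒ 3y-27=0] ∩ [|D−(15, 9)|²=36]]
   so D = (9, 9)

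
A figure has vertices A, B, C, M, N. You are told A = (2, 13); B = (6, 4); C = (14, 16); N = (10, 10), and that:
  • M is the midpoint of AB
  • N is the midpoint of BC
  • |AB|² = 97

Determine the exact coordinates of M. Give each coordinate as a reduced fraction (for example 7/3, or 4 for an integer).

1. M_x = 4  [2·M = A+B = (2, 13)+(6, 4)]
2. M_y = 17/2  [2·M = A+B = (2, 13)+(6, 4)]
   so M = (4, 17/2)

M = (4, 17/2)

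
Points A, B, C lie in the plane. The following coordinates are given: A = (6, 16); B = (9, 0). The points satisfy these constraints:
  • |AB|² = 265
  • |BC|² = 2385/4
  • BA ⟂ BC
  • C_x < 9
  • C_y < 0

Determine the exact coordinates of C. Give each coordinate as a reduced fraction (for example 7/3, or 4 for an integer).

C = (-15, -9/2)

1. C_x = -15  [[BA ⟂ BC ⇒ -3x+16y+27=0] ∩ [|C−(9, 0)|²=2385/4]]
2. C_y = -9/2  [[BA ⟂ BC ⇒ -3x+16y+27=0] ∩ [|C−(9, 0)|²=2385/4]]
   so C = (-15, -9/2)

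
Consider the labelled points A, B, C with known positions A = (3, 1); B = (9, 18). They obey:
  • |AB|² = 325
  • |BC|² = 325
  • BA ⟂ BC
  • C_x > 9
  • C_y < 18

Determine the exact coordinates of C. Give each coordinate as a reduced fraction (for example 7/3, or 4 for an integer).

C = (26, 12)

1. C_x = 26  [[BA ⟂ BC ⇒ -6x-17y+360=0] ∩ [|C−(9, 18)|²=325]]
2. C_y = 12  [[BA ⟂ BC ⇒ -6x-17y+360=0] ∩ [|C−(9, 18)|²=325]]
   so C = (26, 12)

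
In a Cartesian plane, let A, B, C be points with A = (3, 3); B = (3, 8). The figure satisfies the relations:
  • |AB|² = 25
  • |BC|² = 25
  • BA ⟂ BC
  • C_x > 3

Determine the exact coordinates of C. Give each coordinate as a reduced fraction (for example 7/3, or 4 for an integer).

C = (8, 8)

1. C_x = 8  [[BA ⟂ BC ⇒ -5y+40=0] ∩ [|C−(3, 8)|²=25]]
2. C_y = 8  [[BA ⟂ BC ⇒ -5y+40=0] ∩ [|C−(3, 8)|²=25]]
   so C = (8, 8)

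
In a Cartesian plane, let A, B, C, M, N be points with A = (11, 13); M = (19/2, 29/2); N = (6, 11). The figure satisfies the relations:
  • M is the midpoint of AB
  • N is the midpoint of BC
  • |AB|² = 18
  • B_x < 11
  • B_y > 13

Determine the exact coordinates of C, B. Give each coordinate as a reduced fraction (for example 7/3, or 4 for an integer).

C = (4, 6)
B = (8, 16)

1. B_x = 8  [B = 2·M−A = 2·(19/2, 29/2)−(11, 13)]
2. B_y = 16  [B = 2·M−A = 2·(19/2, 29/2)−(11, 13)]
   so B = (8, 16)
3. C_x = 4  [C = 2·N−B = 2·(6, 11)−(8, 16)]
4. C_y = 6  [C = 2·N−B = 2·(6, 11)−(8, 16)]
   so C = (4, 6)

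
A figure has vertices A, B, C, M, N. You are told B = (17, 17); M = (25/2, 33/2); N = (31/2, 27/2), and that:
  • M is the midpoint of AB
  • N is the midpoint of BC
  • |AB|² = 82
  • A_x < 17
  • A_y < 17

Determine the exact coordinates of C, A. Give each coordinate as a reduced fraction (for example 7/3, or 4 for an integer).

1. A_x = 8  [A = 2·M−B = 2·(25/2, 33/2)−(17, 17)]
2. A_y = 16  [A = 2·M−B = 2·(25/2, 33/2)−(17, 17)]
   so A = (8, 16)
3. C_x = 14  [C = 2·N−B = 2·(31/2, 27/2)−(17, 17)]
4. C_y = 10  [C = 2·N−B = 2·(31/2, 27/2)−(17, 17)]
   so C = (14, 10)

C = (14, 10)
A = (8, 16)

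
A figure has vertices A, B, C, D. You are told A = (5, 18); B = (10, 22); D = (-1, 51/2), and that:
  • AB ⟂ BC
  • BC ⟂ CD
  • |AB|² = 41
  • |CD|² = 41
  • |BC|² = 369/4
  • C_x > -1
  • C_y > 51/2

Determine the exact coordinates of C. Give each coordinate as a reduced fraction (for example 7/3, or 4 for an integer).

1. C_x = 4  [[AB ⟂ BC ⇒ 5x+4y-138=0] ∩ [|C−(-1, 51/2)|²=41]]
2. C_y = 59/2  [[AB ⟂ BC ⇒ 5x+4y-138=0] ∩ [|C−(-1, 51/2)|²=41]]
   so C = (4, 59/2)

C = (4, 59/2)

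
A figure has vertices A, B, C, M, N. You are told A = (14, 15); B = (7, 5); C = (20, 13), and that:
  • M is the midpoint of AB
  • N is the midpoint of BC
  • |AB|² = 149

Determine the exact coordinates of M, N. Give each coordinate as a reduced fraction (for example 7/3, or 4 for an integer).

1. M_x = 21/2  [2·M = A+B = (14, 15)+(7, 5)]
2. M_y = 10  [2·M = A+B = (14, 15)+(7, 5)]
   so M = (21/2, 10)
3. N_x = 27/2  [2·N = B+C = (7, 5)+(20, 13)]
4. N_y = 9  [2·N = B+C = (7, 5)+(20, 13)]
   so N = (27/2, 9)

M = (21/2, 10)
N = (27/2, 9)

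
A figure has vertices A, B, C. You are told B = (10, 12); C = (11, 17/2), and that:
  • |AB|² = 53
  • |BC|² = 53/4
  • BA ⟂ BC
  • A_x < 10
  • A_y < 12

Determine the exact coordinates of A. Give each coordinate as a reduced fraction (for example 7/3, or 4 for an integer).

A = (3, 10)

1. A_x = 3  [[BA ⟂ BC ⇒ 1x-7/2y+32=0] ∩ [|A−(10, 12)|²=53]]
2. A_y = 10  [[BA ⟂ BC ⇒ 1x-7/2y+32=0] ∩ [|A−(10, 12)|²=53]]
   so A = (3, 10)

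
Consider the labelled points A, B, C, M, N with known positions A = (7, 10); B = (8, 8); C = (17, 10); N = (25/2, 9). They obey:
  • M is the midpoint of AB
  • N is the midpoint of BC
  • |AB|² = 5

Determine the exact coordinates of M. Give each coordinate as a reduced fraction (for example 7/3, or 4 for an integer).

M = (15/2, 9)

1. M_x = 15/2  [2·M = A+B = (7, 10)+(8, 8)]
2. M_y = 9  [2·M = A+B = (7, 10)+(8, 8)]
   so M = (15/2, 9)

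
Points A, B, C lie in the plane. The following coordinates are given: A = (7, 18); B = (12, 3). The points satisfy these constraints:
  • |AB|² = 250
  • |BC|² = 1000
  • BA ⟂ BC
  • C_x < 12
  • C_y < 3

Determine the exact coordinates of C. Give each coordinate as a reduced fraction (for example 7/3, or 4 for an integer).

C = (-18, -7)

1. C_x = -18  [[BA ⟂ BC ⇒ -5x+15y+15=0] ∩ [|C−(12, 3)|²=1000]]
2. C_y = -7  [[BA ⟂ BC ⇒ -5x+15y+15=0] ∩ [|C−(12, 3)|²=1000]]
   so C = (-18, -7)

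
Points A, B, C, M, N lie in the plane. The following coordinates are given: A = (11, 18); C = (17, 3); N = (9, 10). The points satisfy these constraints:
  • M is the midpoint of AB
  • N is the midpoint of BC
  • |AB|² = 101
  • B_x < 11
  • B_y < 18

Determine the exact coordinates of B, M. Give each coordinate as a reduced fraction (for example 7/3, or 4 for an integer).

1. B_x = 1  [B = 2·N−C = 2·(9, 10)−(17, 3)]
2. B_y = 17  [B = 2·N−C = 2·(9, 10)−(17, 3)]
   so B = (1, 17)
3. M_x = 6  [2·M = A+B = (11, 18)+(1, 17)]
4. M_y = 35/2  [2·M = A+B = (11, 18)+(1, 17)]
   so M = (6, 35/2)

B = (1, 17)
M = (6, 35/2)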